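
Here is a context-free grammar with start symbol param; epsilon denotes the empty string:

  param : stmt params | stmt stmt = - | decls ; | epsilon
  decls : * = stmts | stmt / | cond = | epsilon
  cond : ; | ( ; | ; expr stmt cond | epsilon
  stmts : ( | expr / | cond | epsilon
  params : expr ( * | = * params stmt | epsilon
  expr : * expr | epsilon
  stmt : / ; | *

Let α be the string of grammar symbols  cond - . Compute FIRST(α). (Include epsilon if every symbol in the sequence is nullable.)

{ (, -, ; }

Add FIRST(cond)\{epsilon} = { (, ; }; cond is nullable, continue.
- is a terminal; add {-} and stop.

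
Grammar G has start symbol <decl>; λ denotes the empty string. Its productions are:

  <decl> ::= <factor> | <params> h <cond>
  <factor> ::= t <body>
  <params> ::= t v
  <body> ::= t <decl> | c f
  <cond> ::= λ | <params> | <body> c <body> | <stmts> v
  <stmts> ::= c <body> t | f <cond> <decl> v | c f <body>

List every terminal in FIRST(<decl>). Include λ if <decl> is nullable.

{ t }

From <decl> ::= <factor>: add FIRST(<factor>) = { t }.
From <decl> ::= <params> h <cond>: add FIRST(<params>) = { t }.
Union: FIRST(<decl>) = { t }.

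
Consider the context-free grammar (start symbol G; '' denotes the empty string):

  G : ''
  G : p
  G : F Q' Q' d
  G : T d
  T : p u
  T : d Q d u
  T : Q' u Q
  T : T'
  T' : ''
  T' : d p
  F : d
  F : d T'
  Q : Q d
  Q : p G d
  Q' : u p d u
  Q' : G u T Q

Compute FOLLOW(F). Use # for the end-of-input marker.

In G : F Q' Q' d: add FIRST(Q' Q' d) = { d, p, u }.
Union: FOLLOW(F) = { d, p, u }.

{ d, p, u }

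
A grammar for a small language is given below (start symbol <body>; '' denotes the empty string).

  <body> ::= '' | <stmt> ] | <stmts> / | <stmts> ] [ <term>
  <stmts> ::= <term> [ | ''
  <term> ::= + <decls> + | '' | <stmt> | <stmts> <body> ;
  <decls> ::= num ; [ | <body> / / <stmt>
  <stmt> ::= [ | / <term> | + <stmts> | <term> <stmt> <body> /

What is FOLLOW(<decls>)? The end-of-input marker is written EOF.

{ + }

In <term> ::= + <decls> +: add FIRST(+) = { + }.
Union: FOLLOW(<decls>) = { + }.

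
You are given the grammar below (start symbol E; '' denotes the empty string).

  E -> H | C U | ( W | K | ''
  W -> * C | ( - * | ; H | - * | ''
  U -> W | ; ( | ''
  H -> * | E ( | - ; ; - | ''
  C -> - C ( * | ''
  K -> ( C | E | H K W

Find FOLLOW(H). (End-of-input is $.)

In E -> H: H is at the end, add FOLLOW(E) = { $, (, *, -, ; }.
In W -> ; H: H is at the end, add FOLLOW(W) = { $, (, *, -, ; }.
In K -> H K W: add FIRST(K W)\{''} = { (, *, -, ; }.
  Since K W is nullable, also add FOLLOW(K) = { $, (, *, -, ; }.
Union: FOLLOW(H) = { $, (, *, -, ; }.

{ $, (, *, -, ; }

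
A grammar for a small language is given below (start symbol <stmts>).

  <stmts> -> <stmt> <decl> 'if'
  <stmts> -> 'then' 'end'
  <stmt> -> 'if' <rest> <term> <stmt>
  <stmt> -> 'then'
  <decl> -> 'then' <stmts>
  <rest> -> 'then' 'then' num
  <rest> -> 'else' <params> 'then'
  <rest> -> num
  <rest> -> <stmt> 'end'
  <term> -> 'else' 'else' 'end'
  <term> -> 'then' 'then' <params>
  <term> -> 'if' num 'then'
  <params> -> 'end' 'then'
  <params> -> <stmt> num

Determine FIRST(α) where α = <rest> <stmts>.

{ 'else', 'if', 'then', num }

Add FIRST(<rest>) = { 'else', 'if', 'then', num }; <rest> is not nullable, stop.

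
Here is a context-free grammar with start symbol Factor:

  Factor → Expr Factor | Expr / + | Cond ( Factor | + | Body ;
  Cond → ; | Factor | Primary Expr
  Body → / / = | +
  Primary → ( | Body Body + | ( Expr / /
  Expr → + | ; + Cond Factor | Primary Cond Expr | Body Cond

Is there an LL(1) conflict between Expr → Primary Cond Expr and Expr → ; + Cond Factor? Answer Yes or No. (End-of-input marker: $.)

FIRST(Primary Cond Expr) = { (, +, / } and FIRST(; + Cond Factor) = { ; }.
The FIRST sets are disjoint and neither alternative is nullable — no conflict.

No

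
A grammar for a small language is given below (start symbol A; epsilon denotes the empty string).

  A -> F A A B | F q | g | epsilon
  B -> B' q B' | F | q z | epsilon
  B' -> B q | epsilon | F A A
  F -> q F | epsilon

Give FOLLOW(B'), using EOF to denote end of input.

In B -> B' q B': add FIRST(q B') = { q }.
In B -> B' q B': B' is at the end, add FOLLOW(B) = { EOF, g, q }.
Union: FOLLOW(B') = { EOF, g, q }.

{ EOF, g, q }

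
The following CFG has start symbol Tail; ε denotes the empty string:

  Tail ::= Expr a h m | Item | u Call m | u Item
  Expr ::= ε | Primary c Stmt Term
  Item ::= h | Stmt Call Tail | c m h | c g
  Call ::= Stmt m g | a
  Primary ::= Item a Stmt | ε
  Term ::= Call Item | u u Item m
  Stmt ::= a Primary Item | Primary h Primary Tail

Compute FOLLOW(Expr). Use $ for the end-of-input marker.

In Tail ::= Expr a h m: add FIRST(a h m) = { a }.
Union: FOLLOW(Expr) = { a }.

{ a }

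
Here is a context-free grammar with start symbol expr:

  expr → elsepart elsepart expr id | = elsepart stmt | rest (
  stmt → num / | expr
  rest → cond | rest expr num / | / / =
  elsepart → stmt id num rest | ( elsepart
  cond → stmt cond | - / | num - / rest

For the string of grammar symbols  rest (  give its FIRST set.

{ (, -, /, =, num }

Add FIRST(rest) = { (, -, /, =, num }; rest is not nullable, stop.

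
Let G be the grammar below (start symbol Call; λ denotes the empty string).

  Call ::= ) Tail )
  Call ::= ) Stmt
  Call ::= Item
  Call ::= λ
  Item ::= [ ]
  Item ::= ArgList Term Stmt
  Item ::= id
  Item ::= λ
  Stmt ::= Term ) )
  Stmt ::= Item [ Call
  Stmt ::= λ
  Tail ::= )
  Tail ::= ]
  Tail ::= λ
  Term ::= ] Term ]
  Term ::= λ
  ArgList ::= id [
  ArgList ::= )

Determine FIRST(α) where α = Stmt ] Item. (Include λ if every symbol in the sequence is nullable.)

{ ), [, ], id }

Add FIRST(Stmt)\{λ} = { ), [, ], id }; Stmt is nullable, continue.
] is a terminal; add {]} and stop.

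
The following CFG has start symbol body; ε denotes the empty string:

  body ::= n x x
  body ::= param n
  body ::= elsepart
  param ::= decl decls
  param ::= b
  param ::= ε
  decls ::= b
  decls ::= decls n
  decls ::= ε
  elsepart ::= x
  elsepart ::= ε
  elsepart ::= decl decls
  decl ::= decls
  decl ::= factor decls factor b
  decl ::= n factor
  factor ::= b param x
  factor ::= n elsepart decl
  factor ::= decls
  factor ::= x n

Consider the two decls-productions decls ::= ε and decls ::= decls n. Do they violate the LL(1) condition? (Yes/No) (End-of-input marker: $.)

Yes

FIRST(ε) = { ε } and FIRST(decls n) = { b, n }.
The first alternative is nullable and FOLLOW(decls) = { $, b, n, x } shares b with FIRST of the second — conflict.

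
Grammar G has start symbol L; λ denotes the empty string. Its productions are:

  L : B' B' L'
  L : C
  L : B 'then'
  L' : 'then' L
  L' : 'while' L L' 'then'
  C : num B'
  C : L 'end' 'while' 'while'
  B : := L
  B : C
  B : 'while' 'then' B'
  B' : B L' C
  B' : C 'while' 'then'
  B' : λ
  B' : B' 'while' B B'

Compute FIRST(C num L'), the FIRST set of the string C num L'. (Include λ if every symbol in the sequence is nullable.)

Add FIRST(C) = { 'then', 'while', :=, num }; C is not nullable, stop.

{ 'then', 'while', :=, num }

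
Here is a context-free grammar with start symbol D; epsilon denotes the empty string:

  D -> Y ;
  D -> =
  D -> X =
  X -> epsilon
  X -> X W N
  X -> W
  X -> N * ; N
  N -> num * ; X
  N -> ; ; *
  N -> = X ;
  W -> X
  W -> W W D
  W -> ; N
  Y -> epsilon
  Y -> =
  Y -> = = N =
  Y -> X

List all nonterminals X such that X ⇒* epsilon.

Directly nullable (have an epsilon-production): X, Y.
W -> X with every symbol nullable, so W is nullable.
No other nonterminal has a production whose RHS symbols are all nullable.

{ W, X, Y }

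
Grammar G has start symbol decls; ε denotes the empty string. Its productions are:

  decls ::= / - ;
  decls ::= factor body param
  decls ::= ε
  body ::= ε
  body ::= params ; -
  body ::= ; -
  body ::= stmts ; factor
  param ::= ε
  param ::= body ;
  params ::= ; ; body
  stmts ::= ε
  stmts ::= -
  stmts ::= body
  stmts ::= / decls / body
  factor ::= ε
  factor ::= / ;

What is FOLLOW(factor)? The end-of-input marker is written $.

{ $, -, /, ; }

In decls ::= factor body param: add FIRST(body param)\{ε} = { -, /, ; }.
  Since body param is nullable, also add FOLLOW(decls) = { $, / }.
In body ::= stmts ; factor: factor is at the end, add FOLLOW(body) = { $, -, /, ; }.
Union: FOLLOW(factor) = { $, -, /, ; }.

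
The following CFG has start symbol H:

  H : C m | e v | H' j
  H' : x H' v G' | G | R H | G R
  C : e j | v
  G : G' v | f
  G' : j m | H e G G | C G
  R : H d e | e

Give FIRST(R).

From R : H d e: add FIRST(H) = { e, f, j, v, x }.
R : e contributes {e}.
Union: FIRST(R) = { e, f, j, v, x }.

{ e, f, j, v, x }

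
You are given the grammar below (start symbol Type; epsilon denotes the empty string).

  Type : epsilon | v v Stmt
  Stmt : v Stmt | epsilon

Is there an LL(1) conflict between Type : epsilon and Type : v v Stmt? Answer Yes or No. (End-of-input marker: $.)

FIRST(epsilon) = { epsilon } and FIRST(v v Stmt) = { v }.
The first is nullable but FOLLOW(Type) = { $ } is disjoint from FIRST of the second.

No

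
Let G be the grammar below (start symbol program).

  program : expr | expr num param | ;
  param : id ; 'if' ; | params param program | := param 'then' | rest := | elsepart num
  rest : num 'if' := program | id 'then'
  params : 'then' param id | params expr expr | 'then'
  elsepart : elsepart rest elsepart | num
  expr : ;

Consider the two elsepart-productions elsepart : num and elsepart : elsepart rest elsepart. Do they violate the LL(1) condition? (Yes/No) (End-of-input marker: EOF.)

Yes

FIRST(num) = { num } and FIRST(elsepart rest elsepart) = { num }.
Both contain num, so the two alternatives are not disjoint — LL(1) conflict.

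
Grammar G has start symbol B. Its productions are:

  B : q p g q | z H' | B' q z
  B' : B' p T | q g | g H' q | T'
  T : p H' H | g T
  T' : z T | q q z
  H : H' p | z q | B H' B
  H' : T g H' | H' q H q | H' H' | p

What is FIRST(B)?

B : q p g q contributes {q}.
B : z H' contributes {z}.
From B : B' q z: add FIRST(B') = { g, q, z }.
Union: FIRST(B) = { g, q, z }.

{ g, q, z }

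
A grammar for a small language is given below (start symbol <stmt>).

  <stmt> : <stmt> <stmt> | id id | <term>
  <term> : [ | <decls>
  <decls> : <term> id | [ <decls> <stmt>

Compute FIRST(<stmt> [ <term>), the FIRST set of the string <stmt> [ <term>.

{ [, id }

Add FIRST(<stmt>) = { [, id }; <stmt> is not nullable, stop.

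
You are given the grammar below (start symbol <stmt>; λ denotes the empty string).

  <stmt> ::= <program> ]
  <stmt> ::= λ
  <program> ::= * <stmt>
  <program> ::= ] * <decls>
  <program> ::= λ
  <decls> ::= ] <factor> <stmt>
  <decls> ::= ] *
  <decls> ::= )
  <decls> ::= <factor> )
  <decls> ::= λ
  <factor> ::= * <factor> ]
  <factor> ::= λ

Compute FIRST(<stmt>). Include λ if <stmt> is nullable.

{ *, ], λ }

From <stmt> ::= <program> ]: <program> nullable, take FIRST(<program>) ∪ {]} = { *, ] }.
<stmt> ::= λ contributes λ.
Union: FIRST(<stmt>) = { *, ], λ }.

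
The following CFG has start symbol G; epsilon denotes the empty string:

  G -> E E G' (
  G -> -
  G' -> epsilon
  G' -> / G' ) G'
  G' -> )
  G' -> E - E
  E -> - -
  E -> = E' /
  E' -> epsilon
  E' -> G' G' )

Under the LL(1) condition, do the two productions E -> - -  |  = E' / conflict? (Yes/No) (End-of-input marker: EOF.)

FIRST(- -) = { - } and FIRST(= E' /) = { = }.
The FIRST sets are disjoint and neither alternative is nullable — no conflict.

No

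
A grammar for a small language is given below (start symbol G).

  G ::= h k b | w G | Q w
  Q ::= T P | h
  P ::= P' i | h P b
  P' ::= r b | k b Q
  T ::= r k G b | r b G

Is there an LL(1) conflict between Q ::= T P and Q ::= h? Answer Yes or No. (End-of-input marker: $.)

FIRST(T P) = { r } and FIRST(h) = { h }.
The FIRST sets are disjoint and neither alternative is nullable — no conflict.

No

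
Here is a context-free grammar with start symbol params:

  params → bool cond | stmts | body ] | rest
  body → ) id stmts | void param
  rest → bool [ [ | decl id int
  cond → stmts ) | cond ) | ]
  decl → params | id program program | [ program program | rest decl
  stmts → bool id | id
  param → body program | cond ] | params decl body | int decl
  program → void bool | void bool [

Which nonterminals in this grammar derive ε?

No nonterminal has an empty production or an RHS whose symbols are all nullable.

{ } (none)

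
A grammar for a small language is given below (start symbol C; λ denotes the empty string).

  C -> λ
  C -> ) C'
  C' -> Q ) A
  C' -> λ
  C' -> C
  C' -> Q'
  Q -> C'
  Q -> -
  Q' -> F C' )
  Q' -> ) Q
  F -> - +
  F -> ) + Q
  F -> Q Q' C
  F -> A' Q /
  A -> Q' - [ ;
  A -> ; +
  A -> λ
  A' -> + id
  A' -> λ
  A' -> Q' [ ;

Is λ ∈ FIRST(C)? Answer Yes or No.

C has an λ-production, so C ⇒ λ.

Yes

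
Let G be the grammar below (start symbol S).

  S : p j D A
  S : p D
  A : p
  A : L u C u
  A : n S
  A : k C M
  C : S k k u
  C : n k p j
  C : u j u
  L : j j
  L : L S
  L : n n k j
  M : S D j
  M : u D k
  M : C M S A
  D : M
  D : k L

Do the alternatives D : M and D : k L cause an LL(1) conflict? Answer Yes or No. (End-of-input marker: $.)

No

FIRST(M) = { n, p, u } and FIRST(k L) = { k }.
The FIRST sets are disjoint and neither alternative is nullable — no conflict.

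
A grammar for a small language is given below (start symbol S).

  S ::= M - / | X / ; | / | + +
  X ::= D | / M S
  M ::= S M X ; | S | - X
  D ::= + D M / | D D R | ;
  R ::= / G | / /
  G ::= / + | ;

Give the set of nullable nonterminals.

No nonterminal has an empty production or an RHS whose symbols are all nullable.

{ } (none)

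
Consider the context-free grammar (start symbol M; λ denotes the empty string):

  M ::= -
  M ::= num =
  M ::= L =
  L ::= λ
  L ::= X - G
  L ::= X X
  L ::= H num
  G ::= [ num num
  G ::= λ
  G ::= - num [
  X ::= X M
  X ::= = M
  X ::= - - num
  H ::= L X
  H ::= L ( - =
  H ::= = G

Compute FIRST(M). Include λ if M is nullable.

{ (, -, =, num }

M ::= - contributes {-}.
M ::= num = contributes {num}.
From M ::= L =: L nullable, take FIRST(L) ∪ {=} = { (, -, = }.
Union: FIRST(M) = { (, -, =, num }.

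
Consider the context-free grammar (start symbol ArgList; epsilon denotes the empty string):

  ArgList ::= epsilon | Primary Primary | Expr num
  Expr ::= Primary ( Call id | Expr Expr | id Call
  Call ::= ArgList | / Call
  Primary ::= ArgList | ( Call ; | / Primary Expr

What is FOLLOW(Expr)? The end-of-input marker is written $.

{ $, (, /, ;, id, num }

In ArgList ::= Expr num: add FIRST(num) = { num }.
In Expr ::= Expr Expr: add FIRST(Expr) = { (, /, id }.
In Expr ::= Expr Expr: Expr is at the end, add FOLLOW(Expr) = { $, (, /, ;, id, num }.
In Primary ::= / Primary Expr: Expr is at the end, add FOLLOW(Primary) = { $, (, /, ;, id, num }.
Union: FOLLOW(Expr) = { $, (, /, ;, id, num }.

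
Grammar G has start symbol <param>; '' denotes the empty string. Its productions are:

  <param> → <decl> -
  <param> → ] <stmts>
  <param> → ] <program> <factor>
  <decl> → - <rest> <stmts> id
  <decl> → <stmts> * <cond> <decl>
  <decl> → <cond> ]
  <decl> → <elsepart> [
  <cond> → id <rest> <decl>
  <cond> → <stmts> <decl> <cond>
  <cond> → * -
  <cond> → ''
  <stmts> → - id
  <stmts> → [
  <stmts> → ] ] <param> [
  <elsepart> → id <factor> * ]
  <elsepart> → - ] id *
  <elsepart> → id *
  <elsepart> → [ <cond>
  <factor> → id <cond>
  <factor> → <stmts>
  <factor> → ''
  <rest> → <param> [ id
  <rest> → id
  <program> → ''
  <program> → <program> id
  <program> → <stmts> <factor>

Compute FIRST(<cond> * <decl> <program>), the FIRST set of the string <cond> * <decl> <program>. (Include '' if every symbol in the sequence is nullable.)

{ *, -, [, ], id }

Add FIRST(<cond>)\{''} = { *, -, [, ], id }; <cond> is nullable, continue.
* is a terminal; add {*} and stop.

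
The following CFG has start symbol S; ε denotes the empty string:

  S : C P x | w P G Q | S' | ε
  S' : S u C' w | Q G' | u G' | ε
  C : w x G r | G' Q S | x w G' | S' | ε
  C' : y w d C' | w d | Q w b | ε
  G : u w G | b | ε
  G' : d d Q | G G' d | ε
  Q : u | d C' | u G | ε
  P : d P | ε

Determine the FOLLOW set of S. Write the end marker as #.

{ #, d, u, x }

S is the start symbol, so # ∈ FOLLOW(S).
In S' : S u C' w: add FIRST(u C' w) = { u }.
In C : G' Q S: S is at the end, add FOLLOW(C) = { d, x }.
Union: FOLLOW(S) = { #, d, u, x }.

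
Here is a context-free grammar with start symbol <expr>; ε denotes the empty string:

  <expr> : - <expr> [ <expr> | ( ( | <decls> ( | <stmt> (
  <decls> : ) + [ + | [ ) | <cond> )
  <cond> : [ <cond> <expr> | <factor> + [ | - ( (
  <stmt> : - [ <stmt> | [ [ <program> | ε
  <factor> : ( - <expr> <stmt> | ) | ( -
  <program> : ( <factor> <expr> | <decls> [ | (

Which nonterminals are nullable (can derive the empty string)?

{ <stmt> }

Directly nullable (have an ε-production): <stmt>.
No other nonterminal has a production whose RHS symbols are all nullable.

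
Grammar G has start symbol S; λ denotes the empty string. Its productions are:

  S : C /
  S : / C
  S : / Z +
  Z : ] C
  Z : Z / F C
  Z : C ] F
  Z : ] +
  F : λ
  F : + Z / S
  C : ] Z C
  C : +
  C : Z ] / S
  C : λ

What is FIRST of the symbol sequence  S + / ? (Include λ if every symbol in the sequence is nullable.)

{ +, /, ] }

Add FIRST(S) = { +, /, ] }; S is not nullable, stop.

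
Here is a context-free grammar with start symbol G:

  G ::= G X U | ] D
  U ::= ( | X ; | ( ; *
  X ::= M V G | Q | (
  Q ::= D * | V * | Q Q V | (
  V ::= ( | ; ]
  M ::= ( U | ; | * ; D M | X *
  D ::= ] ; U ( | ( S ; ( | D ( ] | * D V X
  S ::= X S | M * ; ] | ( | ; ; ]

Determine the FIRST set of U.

U ::= ( contributes {(}.
From U ::= X ;: add FIRST(X) = { (, *, ;, ] }.
U ::= ( ; * contributes {(}.
Union: FIRST(U) = { (, *, ;, ] }.

{ (, *, ;, ] }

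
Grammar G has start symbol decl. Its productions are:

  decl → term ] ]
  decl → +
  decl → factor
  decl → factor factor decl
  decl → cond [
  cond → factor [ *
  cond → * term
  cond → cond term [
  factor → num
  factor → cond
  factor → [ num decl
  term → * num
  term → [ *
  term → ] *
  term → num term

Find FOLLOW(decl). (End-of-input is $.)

{ $, *, +, [, ], num }

decl is the start symbol, so $ ∈ FOLLOW(decl).
In decl → factor factor decl: decl is at the end, add FOLLOW(decl) = { $, *, +, [, ], num }.
In factor → [ num decl: decl is at the end, add FOLLOW(factor) = { $, *, +, [, ], num }.
Union: FOLLOW(decl) = { $, *, +, [, ], num }.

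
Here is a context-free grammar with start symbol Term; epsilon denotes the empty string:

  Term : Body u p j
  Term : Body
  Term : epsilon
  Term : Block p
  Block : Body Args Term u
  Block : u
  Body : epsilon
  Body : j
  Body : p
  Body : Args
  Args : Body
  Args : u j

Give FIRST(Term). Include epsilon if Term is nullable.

From Term : Body u p j: Body nullable, take FIRST(Body) ∪ {u} = { j, p, u }.
From Term : Body: add FIRST(Body) = { j, p, u, epsilon } (including epsilon since Body is nullable).
Term : epsilon contributes epsilon.
From Term : Block p: add FIRST(Block) = { j, p, u }.
Union: FIRST(Term) = { j, p, u, epsilon }.

{ j, p, u, epsilon }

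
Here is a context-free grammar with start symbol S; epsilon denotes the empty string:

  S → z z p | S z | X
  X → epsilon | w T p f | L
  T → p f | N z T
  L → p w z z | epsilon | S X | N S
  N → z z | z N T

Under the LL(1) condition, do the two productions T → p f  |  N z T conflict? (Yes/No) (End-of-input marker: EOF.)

FIRST(p f) = { p } and FIRST(N z T) = { z }.
The FIRST sets are disjoint and neither alternative is nullable — no conflict.

No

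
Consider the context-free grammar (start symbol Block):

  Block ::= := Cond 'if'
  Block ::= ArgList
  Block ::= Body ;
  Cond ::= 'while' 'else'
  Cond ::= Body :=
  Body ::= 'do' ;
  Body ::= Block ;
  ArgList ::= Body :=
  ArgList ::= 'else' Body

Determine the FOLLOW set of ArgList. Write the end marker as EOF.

{ EOF, ; }

In Block ::= ArgList: ArgList is at the end, add FOLLOW(Block) = { EOF, ; }.
Union: FOLLOW(ArgList) = { EOF, ; }.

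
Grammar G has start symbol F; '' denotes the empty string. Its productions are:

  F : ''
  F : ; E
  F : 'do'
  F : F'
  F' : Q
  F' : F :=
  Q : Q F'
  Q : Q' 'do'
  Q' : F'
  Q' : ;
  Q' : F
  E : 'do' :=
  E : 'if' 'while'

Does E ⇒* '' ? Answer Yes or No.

No

Nullable nonterminals: F, Q'.
No production of E has an RHS whose symbols are all nullable, so E is not nullable.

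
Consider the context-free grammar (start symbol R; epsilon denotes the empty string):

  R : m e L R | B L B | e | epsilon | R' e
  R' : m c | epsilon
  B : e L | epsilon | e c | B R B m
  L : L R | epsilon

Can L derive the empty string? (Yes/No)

Yes

L has an epsilon-production, so L ⇒ epsilon.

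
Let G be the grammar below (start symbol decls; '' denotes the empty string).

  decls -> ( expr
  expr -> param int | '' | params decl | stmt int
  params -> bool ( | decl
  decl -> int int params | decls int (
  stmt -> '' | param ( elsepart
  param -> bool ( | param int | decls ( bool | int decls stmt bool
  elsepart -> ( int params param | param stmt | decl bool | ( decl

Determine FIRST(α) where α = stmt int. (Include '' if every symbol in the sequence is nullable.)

Add FIRST(stmt)\{''} = { (, bool, int }; stmt is nullable, continue.
int is a terminal; add {int} and stop.

{ (, bool, int }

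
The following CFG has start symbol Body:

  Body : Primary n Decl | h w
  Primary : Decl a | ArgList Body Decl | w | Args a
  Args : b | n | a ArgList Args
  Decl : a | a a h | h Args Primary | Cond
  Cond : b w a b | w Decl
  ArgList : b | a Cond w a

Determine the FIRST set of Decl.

Decl : a contributes {a}.
Decl : a a h contributes {a}.
Decl : h Args Primary contributes {h}.
From Decl : Cond: add FIRST(Cond) = { b, w }.
Union: FIRST(Decl) = { a, b, h, w }.

{ a, b, h, w }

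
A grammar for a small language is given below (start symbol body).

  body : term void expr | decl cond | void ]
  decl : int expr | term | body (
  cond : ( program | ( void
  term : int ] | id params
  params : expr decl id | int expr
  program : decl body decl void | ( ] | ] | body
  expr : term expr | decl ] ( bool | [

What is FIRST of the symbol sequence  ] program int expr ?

{ ] }

] is a terminal; add {]} and stop.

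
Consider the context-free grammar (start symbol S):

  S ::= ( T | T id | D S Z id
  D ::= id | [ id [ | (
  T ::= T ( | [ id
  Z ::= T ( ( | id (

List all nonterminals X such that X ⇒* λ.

{ } (none)

No nonterminal has an empty production or an RHS whose symbols are all nullable.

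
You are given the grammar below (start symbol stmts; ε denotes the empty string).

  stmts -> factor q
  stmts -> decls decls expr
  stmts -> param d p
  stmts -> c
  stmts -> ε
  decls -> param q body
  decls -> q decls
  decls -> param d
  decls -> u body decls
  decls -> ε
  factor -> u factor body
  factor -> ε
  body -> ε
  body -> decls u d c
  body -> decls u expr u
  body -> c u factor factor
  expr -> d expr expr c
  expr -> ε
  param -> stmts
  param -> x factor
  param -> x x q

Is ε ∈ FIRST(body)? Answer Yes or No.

Yes

body has an ε-production, so body ⇒ ε.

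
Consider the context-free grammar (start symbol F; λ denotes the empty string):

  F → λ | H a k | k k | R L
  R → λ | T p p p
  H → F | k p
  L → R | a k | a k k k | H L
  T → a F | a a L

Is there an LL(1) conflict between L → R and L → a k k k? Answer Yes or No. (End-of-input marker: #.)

Yes

FIRST(R) = { a, λ } and FIRST(a k k k) = { a }.
Both contain a, so the two alternatives are not disjoint — LL(1) conflict.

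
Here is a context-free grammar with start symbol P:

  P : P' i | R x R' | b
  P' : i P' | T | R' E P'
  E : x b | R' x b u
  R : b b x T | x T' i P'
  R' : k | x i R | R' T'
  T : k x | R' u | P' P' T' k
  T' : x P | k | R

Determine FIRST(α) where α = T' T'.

{ b, k, x }

Add FIRST(T') = { b, k, x }; T' is not nullable, stop.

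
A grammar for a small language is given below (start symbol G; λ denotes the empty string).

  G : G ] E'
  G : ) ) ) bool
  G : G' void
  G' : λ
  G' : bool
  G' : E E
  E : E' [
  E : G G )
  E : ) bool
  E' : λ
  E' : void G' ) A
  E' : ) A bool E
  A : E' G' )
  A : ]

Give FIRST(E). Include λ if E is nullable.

{ ), [, bool, void }

From E : E' [: E' nullable, take FIRST(E') ∪ {[} = { ), [, void }.
From E : G G ): add FIRST(G) = { ), [, bool, void }.
E : ) bool contributes {)}.
Union: FIRST(E) = { ), [, bool, void }.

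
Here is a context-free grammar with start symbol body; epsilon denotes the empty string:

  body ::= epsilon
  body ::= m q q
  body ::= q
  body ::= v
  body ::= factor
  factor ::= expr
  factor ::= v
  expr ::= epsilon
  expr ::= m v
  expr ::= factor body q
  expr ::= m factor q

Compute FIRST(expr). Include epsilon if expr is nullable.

{ m, q, v, epsilon }

expr ::= epsilon contributes epsilon.
expr ::= m v contributes {m}.
From expr ::= factor body q: factor, body nullable, take FIRST(factor) ∪ FIRST(body) ∪ {q} = { m, q, v }.
expr ::= m factor q contributes {m}.
Union: FIRST(expr) = { m, q, v, epsilon }.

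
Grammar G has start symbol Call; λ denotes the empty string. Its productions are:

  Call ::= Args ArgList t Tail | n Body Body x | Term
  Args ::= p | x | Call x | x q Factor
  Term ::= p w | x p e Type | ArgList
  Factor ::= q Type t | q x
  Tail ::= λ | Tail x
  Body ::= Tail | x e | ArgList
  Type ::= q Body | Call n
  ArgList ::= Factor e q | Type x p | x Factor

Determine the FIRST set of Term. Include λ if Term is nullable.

{ n, p, q, x }

Term ::= p w contributes {p}.
Term ::= x p e Type contributes {x}.
From Term ::= ArgList: add FIRST(ArgList) = { n, p, q, x }.
Union: FIRST(Term) = { n, p, q, x }.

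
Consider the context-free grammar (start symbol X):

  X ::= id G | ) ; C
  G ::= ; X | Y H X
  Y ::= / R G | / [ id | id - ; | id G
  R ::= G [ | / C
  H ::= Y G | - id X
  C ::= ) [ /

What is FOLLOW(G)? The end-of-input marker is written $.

{ $, ), -, /, ;, [, id }

In X ::= id G: G is at the end, add FOLLOW(X) = { $, ), -, /, ;, [, id }.
In Y ::= / R G: G is at the end, add FOLLOW(Y) = { -, /, ;, id }.
In Y ::= id G: G is at the end, add FOLLOW(Y) = { -, /, ;, id }.
In R ::= G [: add FIRST([) = { [ }.
In H ::= Y G: G is at the end, add FOLLOW(H) = { ), id }.
Union: FOLLOW(G) = { $, ), -, /, ;, [, id }.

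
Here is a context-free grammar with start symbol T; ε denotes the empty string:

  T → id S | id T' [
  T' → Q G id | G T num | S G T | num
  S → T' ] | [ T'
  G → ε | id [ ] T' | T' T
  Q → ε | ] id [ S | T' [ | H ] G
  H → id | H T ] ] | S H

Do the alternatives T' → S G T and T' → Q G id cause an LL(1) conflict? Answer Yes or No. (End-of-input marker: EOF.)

Yes

FIRST(S G T) = { [, ], id, num } and FIRST(Q G id) = { [, ], id, num }.
Both contain [, so the two alternatives are not disjoint — LL(1) conflict.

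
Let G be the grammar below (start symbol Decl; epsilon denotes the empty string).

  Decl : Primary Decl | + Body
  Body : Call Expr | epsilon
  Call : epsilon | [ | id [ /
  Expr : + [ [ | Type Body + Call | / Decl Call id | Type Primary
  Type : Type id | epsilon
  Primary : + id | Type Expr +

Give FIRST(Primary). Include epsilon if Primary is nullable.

{ +, /, [, id }

Primary : + id contributes {+}.
From Primary : Type Expr +: Type nullable, take FIRST(Type) ∪ FIRST(Expr) = { +, /, [, id }.
Union: FIRST(Primary) = { +, /, [, id }.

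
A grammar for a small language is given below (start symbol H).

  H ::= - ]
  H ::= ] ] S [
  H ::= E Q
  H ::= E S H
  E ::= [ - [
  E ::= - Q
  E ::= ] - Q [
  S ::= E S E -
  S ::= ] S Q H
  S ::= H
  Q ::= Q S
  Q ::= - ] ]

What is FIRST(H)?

H ::= - ] contributes {-}.
H ::= ] ] S [ contributes {]}.
From H ::= E Q: add FIRST(E) = { -, [, ] }.
From H ::= E S H: add FIRST(E) = { -, [, ] }.
Union: FIRST(H) = { -, [, ] }.

{ -, [, ] }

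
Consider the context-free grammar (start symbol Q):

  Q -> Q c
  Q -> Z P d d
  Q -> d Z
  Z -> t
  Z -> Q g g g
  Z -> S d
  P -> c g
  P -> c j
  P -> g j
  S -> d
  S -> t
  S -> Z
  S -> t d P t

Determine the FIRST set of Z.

Z -> t contributes {t}.
From Z -> Q g g g: add FIRST(Q) = { d, t }.
From Z -> S d: add FIRST(S) = { d, t }.
Union: FIRST(Z) = { d, t }.

{ d, t }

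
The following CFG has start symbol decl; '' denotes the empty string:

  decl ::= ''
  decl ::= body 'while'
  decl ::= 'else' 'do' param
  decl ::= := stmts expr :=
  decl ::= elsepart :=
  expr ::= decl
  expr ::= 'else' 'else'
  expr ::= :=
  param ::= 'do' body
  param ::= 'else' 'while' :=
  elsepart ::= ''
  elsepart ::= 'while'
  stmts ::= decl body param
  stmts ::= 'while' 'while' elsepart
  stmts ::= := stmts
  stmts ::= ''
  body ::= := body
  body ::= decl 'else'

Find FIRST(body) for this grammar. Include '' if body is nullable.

{ 'else', 'while', := }

body ::= := body contributes {:=}.
From body ::= decl 'else': decl nullable, take FIRST(decl) ∪ {'else'} = { 'else', 'while', := }.
Union: FIRST(body) = { 'else', 'while', := }.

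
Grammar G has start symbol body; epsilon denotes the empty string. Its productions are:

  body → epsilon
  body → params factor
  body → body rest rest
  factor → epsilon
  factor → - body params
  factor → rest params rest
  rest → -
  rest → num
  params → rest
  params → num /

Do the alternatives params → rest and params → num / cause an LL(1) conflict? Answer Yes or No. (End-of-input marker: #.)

FIRST(rest) = { -, num } and FIRST(num /) = { num }.
Both contain num, so the two alternatives are not disjoint — LL(1) conflict.

Yes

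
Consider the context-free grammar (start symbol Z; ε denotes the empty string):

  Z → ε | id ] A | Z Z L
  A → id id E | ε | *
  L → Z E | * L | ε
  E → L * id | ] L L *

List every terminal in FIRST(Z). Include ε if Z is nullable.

{ *, ], id, ε }

Z → ε contributes ε.
Z → id ] A contributes {id}.
From Z → Z Z L: Z, Z, L nullable, take FIRST(Z) ∪ FIRST(Z) ∪ FIRST(L) = { *, ], id }; also ε since the whole RHS is nullable.
Union: FIRST(Z) = { *, ], id, ε }.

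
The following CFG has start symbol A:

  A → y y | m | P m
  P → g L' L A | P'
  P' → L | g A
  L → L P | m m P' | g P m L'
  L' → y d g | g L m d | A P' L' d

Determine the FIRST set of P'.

{ g, m }

From P' → L: add FIRST(L) = { g, m }.
P' → g A contributes {g}.
Union: FIRST(P') = { g, m }.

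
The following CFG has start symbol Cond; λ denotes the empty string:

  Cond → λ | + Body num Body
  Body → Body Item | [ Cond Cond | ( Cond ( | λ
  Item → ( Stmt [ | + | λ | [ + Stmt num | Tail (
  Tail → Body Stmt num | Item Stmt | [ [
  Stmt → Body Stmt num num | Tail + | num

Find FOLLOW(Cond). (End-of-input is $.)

Cond is the start symbol, so $ ∈ FOLLOW(Cond).
In Body → [ Cond Cond: add FIRST(Cond)\{λ} = { + }.
  Since Cond is nullable, also add FOLLOW(Body) = { $, (, +, [, num }.
In Body → [ Cond Cond: Cond is at the end, add FOLLOW(Body) = { $, (, +, [, num }.
In Body → ( Cond (: add FIRST(() = { ( }.
Union: FOLLOW(Cond) = { $, (, +, [, num }.

{ $, (, +, [, num }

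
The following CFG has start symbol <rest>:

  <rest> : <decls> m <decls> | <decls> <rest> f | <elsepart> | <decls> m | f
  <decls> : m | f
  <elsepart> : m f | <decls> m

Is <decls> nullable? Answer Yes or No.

No nonterminal in this grammar is nullable.
No production of <decls> has an RHS whose symbols are all nullable, so <decls> is not nullable.

No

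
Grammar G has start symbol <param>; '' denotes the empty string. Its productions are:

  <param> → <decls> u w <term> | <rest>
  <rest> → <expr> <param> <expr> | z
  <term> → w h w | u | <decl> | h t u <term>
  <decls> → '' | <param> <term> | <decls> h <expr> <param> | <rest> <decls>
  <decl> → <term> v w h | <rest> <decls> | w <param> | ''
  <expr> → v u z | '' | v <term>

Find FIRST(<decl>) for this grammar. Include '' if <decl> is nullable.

From <decl> → <term> v w h: <term> nullable, take FIRST(<term>) ∪ {v} = { h, u, v, w, z }.
From <decl> → <rest> <decls>: add FIRST(<rest>) = { h, u, v, z }.
<decl> → w <param> contributes {w}.
<decl> → '' contributes ''.
Union: FIRST(<decl>) = { h, u, v, w, z, '' }.

{ h, u, v, w, z, '' }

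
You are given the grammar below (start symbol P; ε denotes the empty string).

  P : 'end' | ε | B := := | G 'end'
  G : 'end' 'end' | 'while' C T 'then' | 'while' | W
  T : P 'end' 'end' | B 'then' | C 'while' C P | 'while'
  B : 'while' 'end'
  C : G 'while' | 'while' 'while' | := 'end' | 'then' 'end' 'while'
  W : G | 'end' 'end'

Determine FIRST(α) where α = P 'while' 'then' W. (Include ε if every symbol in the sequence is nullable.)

Add FIRST(P)\{ε} = { 'end', 'while' }; P is nullable, continue.
'while' is a terminal; add {'while'} and stop.

{ 'end', 'while' }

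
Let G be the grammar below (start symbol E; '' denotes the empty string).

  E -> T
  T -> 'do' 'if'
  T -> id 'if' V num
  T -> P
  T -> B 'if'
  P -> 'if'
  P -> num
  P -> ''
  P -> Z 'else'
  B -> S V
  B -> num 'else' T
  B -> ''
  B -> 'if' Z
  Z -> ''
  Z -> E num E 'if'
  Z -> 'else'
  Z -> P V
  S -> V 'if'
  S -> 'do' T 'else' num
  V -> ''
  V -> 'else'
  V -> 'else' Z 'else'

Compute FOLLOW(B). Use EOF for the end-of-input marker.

In T -> B 'if': add FIRST('if') = { 'if' }.
Union: FOLLOW(B) = { 'if' }.

{ 'if' }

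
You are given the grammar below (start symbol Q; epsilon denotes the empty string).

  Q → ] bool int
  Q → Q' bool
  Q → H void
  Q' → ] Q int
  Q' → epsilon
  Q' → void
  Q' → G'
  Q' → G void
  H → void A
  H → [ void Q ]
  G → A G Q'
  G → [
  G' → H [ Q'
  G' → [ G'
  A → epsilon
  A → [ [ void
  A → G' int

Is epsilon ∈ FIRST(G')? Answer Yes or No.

No

Nullable nonterminals: A, Q'.
No production of G' has an RHS whose symbols are all nullable, so G' is not nullable.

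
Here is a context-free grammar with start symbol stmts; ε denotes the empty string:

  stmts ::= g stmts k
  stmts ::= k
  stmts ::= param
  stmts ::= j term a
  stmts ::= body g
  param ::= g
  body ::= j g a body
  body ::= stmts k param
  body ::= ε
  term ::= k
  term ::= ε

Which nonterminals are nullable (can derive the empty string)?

{ body, term }

Directly nullable (have an ε-production): body, term.
No other nonterminal has a production whose RHS symbols are all nullable.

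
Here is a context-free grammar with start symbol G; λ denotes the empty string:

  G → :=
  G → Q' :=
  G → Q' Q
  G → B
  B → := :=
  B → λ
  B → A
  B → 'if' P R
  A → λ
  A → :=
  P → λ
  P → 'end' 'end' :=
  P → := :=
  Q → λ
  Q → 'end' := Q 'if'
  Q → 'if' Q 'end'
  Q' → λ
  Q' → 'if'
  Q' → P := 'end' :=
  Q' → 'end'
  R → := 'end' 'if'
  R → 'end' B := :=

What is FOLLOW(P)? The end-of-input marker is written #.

{ 'end', := }

In B → 'if' P R: add FIRST(R) = { 'end', := }.
In Q' → P := 'end' :=: add FIRST(:= 'end' :=) = { := }.
Union: FOLLOW(P) = { 'end', := }.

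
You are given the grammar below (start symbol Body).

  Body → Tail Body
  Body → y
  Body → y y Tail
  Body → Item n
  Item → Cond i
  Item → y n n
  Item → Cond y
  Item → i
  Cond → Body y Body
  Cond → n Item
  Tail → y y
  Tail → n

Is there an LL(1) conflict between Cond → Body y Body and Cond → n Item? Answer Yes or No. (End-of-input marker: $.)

FIRST(Body y Body) = { i, n, y } and FIRST(n Item) = { n }.
Both contain n, so the two alternatives are not disjoint — LL(1) conflict.

Yes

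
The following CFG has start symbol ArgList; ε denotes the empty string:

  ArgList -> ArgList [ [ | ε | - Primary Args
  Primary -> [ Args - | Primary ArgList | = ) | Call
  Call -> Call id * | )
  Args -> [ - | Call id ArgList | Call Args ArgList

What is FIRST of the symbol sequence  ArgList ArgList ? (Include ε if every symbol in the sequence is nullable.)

{ -, [, ε }

Add FIRST(ArgList)\{ε} = { -, [ }; ArgList is nullable, continue.
Add FIRST(ArgList)\{ε} = { -, [ }; ArgList is nullable, continue.
Every symbol is nullable, so include ε.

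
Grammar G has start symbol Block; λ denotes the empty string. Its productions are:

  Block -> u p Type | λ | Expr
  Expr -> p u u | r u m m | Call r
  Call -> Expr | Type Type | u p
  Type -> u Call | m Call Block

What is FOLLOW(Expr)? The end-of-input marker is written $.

{ $, m, p, r, u }

In Block -> Expr: Expr is at the end, add FOLLOW(Block) = { $, m, p, r, u }.
In Call -> Expr: Expr is at the end, add FOLLOW(Call) = { $, m, p, r, u }.
Union: FOLLOW(Expr) = { $, m, p, r, u }.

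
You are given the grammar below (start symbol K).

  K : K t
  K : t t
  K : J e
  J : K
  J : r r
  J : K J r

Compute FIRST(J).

{ r, t }

From J : K: add FIRST(K) = { r, t }.
J : r r contributes {r}.
From J : K J r: add FIRST(K) = { r, t }.
Union: FIRST(J) = { r, t }.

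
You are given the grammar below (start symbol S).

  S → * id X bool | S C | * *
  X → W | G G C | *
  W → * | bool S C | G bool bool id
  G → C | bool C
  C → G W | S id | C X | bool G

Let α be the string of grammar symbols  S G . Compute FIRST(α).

{ * }

Add FIRST(S) = { * }; S is not nullable, stop.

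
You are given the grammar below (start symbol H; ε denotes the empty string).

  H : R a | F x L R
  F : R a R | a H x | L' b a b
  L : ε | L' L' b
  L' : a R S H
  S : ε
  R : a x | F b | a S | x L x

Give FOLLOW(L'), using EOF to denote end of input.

{ a, b }

In F : L' b a b: add FIRST(b a b) = { b }.
In L : L' L' b: add FIRST(L' b) = { a }.
In L : L' L' b: add FIRST(b) = { b }.
Union: FOLLOW(L') = { a, b }.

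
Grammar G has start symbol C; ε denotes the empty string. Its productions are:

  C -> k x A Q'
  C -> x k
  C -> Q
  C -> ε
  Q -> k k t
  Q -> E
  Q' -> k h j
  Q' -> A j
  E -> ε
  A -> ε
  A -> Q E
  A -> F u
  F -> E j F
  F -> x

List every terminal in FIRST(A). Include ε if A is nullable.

A -> ε contributes ε.
From A -> Q E: Q, E nullable, take FIRST(Q) ∪ FIRST(E) = { k }; also ε since the whole RHS is nullable.
From A -> F u: add FIRST(F) = { j, x }.
Union: FIRST(A) = { j, k, x, ε }.

{ j, k, x, ε }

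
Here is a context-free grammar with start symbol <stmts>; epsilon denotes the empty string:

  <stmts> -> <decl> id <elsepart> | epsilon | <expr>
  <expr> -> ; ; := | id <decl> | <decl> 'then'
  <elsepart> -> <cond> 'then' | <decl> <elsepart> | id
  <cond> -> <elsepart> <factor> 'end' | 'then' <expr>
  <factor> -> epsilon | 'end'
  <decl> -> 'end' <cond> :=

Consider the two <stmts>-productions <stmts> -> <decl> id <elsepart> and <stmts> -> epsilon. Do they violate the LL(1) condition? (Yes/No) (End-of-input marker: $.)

FIRST(<decl> id <elsepart>) = { 'end' } and FIRST(epsilon) = { epsilon }.
The second is nullable but FOLLOW(<stmts>) = { $ } is disjoint from FIRST of the first.

No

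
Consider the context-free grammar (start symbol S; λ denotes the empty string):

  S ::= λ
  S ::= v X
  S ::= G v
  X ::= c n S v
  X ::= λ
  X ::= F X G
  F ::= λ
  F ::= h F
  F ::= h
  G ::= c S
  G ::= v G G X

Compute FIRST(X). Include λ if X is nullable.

{ c, h, v, λ }

X ::= c n S v contributes {c}.
X ::= λ contributes λ.
From X ::= F X G: F, X nullable, take FIRST(F) ∪ FIRST(X) ∪ FIRST(G) = { c, h, v }.
Union: FIRST(X) = { c, h, v, λ }.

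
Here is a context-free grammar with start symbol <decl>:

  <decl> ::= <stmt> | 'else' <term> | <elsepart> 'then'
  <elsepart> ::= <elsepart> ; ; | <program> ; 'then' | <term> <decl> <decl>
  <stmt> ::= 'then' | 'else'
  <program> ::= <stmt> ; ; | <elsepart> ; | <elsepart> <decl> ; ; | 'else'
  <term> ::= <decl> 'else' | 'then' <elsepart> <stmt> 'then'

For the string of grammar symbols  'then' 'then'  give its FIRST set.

{ 'then' }

'then' is a terminal; add {'then'} and stop.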